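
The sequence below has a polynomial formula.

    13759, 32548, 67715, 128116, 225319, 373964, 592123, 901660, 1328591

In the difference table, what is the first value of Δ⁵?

360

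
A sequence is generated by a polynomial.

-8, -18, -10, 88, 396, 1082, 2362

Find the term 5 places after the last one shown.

-10  8  98  308  686  1280
18  90  210  378  594
72  120  168  216
48  48  48
Fourth differences constant at 48.
216 + 48 = 264;  594 + 264 = 858;  1280 + 858 = 2138;  2362 + 2138 = 4500
264 + 48 = 312;  858 + 312 = 1170;  2138 + 1170 = 3308;  4500 + 3308 = 7808
312 + 48 = 360;  1170 + 360 = 1530;  3308 + 1530 = 4838;  7808 + 4838 = 12646
360 + 48 = 408;  1530 + 408 = 1938;  4838 + 1938 = 6776;  12646 + 6776 = 19422
408 + 48 = 456;  1938 + 456 = 2394;  6776 + 2394 = 9170;  19422 + 9170 = 28592

28592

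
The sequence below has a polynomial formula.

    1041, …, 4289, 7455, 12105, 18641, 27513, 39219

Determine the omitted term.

2253

Using the last 6 terms:
First differences: 3166, 4650, 6536, 8872, 11706
Second differences: 1484, 1886, 2336, 2834
Third differences: 402, 450, 498
Fourth differences: 48, 48
Constant fourth difference = 48.
Extend backward: 402 − 48 = 354;  1484 − 354 = 1130;  3166 − 1130 = 2036;  4289 − 2036 = 2253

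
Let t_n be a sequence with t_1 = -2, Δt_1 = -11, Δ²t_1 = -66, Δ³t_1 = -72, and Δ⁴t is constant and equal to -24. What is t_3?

-90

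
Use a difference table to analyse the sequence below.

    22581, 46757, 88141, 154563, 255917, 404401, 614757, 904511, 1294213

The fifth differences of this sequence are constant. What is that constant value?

240

D1: 24176, 41384, 66422, 101354, 148484, 210356, 289754, 389702
D2: 17208, 25038, 34932, 47130, 61872, 79398, 99948
D3: 7830, 9894, 12198, 14742, 17526, 20550
D4: 2064, 2304, 2544, 2784, 3024
D5: 240, 240, 240, 240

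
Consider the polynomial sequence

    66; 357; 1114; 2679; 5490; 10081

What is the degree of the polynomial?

Δ: 291, 757, 1565, 2811, 4591
Δ²: 466, 808, 1246, 1780
Δ³: 342, 438, 534
Δ⁴: 96, 96
The fourth differences are constant, so the polynomial has degree 4.

4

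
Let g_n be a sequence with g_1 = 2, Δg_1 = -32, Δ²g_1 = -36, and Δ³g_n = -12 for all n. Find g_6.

Build the table forward from the leading diagonal:
Third differences: -12, -12, -12, -12, -12, -12
Second differences: -36, -48, -60, -72, -84, -96
First differences: -32, -68, -116, -176, -248, -332
g: 2, -30, -98, -214, -390, -638

-638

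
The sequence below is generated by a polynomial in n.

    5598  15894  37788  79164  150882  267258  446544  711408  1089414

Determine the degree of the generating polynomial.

5

First differences: 10296, 21894, 41376, 71718, 116376, 179286, 264864, 378006
Second differences: 11598, 19482, 30342, 44658, 62910, 85578, 113142
Third differences: 7884, 10860, 14316, 18252, 22668, 27564
Fourth differences: 2976, 3456, 3936, 4416, 4896
Fifth differences: 480, 480, 480, 480
The fifth differences are constant, so the polynomial has degree 5.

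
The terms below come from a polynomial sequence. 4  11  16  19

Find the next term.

Δ: 7, 5, 3
Δ²: -2, -2
Second differences constant at -2.
3 − 2 = 1;  19 + 1 = 20

20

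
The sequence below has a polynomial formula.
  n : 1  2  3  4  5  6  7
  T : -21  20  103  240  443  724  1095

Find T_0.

Δ: 41, 83, 137, 203, 281, 371
Δ²: 42, 54, 66, 78, 90
Δ³: 12, 12, 12, 12
The third differences are constant at 12.
Work back: 42 − 12 = 30;  41 − 30 = 11;  -21 − 11 = -32

-32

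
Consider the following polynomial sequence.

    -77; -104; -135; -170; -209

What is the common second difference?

-4

First differences: -27, -31, -35, -39
Second differences: -4, -4, -4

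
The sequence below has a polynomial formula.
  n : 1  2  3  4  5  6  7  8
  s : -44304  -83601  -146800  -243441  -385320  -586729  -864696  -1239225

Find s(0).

-21385

First differences: -39297, -63199, -96641, -141879, -201409, -277967, -374529
Second differences: -23902, -33442, -45238, -59530, -76558, -96562
Third differences: -9540, -11796, -14292, -17028, -20004
Fourth differences: -2256, -2496, -2736, -2976
Fifth differences: -240, -240, -240
The fifth differences are constant at -240.
Work back: -2256 + 240 = -2016;  -9540 + 2016 = -7524;  -23902 + 7524 = -16378;  -39297 + 16378 = -22919;  -44304 + 22919 = -21385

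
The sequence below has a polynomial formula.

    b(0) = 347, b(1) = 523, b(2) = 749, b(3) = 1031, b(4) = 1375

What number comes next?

176, 226, 282, 344
50, 56, 62
6, 6
Third differences constant at 6.
62 + 6 = 68;  344 + 68 = 412;  1375 + 412 = 1787

1787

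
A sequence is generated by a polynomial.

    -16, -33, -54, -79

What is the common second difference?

D1: -17, -21, -25
D2: -4, -4

-4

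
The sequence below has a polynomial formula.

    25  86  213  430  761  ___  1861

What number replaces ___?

Using the first 5 terms:
First differences: 61, 127, 217, 331
Second differences: 66, 90, 114
Third differences: 24, 24
Constant third difference = 24.
Extend forward: 114 + 24 = 138;  331 + 138 = 469;  761 + 469 = 1230

1230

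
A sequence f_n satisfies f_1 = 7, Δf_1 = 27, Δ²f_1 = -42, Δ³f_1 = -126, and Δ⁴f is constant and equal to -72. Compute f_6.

Build the table forward from the leading diagonal:
Fourth differences: -72, -72, -72, -72, -72, -72
Third differences: -126, -198, -270, -342, -414, -486
Second differences: -42, -168, -366, -636, -978, -1392
First differences: 27, -15, -183, -549, -1185, -2163
f: 7, 34, 19, -164, -713, -1898

-1898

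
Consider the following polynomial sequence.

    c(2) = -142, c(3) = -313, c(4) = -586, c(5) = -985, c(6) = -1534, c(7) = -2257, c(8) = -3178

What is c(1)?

D1: -171  -273  -399  -549  -723  -921
D2: -102  -126  -150  -174  -198
D3: -24  -24  -24  -24
The third differences are constant at -24.
Work back: -102 + 24 = -78;  -171 + 78 = -93;  -142 + 93 = -49

-49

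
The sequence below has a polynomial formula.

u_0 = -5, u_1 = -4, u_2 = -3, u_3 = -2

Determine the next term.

D1: 1 , 1 , 1
The first differences are constant (1).
-2 + 1 = -1

-1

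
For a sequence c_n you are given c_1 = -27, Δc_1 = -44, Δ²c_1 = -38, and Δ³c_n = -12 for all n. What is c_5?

Build the table forward from the leading diagonal:
D3: -12, -12, -12, -12, -12
D2: -38, -50, -62, -74, -86
D1: -44, -82, -132, -194, -268
c: -27, -71, -153, -285, -479

-479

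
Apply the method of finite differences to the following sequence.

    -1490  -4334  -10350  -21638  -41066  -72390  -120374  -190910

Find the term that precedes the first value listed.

-366

Δ: -2844  -6016  -11288  -19428  -31324  -47984  -70536
Δ²: -3172  -5272  -8140  -11896  -16660  -22552
Δ³: -2100  -2868  -3756  -4764  -5892
Δ⁴: -768  -888  -1008  -1128
Δ⁵: -120  -120  -120
The fifth differences are constant at -120.
Work back: -768 + 120 = -648;  -2100 + 648 = -1452;  -3172 + 1452 = -1720;  -2844 + 1720 = -1124;  -1490 + 1124 = -366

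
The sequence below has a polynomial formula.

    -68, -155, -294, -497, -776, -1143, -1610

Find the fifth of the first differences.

First differences: -87, -139, -203, -279, -367, -467
Second differences: -52, -64, -76, -88, -100
Third differences: -12, -12, -12, -12

-367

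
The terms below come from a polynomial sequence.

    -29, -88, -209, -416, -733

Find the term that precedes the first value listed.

-8

Δ: -59  -121  -207  -317
Δ²: -62  -86  -110
Δ³: -24  -24
The third differences are constant at -24.
Work back: -62 + 24 = -38;  -59 + 38 = -21;  -29 + 21 = -8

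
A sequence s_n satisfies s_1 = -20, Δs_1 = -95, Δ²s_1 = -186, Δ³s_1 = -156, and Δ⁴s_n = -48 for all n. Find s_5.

Build the table forward from the leading diagonal:
Fourth differences: -48, -48, -48, -48, -48
Third differences: -156, -204, -252, -300, -348
Second differences: -186, -342, -546, -798, -1098
First differences: -95, -281, -623, -1169, -1967
s: -20, -115, -396, -1019, -2188

-2188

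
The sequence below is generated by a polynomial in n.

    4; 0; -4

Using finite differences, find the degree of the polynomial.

1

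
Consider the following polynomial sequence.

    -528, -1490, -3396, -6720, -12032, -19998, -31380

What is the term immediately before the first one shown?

-132

Δ: -962, -1906, -3324, -5312, -7966, -11382
Δ²: -944, -1418, -1988, -2654, -3416
Δ³: -474, -570, -666, -762
Δ⁴: -96, -96, -96
The fourth differences are constant at -96.
Work back: -474 + 96 = -378;  -944 + 378 = -566;  -962 + 566 = -396;  -528 + 396 = -132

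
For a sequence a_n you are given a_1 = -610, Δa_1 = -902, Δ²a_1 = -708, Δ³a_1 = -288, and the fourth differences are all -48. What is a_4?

-5728

Build the table forward from the leading diagonal:
Δ⁴: -48, -48, -48, -48
Δ³: -288, -336, -384, -432
Δ²: -708, -996, -1332, -1716
Δ: -902, -1610, -2606, -3938
a: -610, -1512, -3122, -5728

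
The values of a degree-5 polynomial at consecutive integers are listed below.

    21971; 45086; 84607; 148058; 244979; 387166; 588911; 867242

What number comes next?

1242163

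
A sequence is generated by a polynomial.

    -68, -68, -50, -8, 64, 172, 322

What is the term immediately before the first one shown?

D1: 0  18  42  72  108  150
D2: 18  24  30  36  42
D3: 6  6  6  6
The third differences are constant at 6.
Work back: 18 − 6 = 12;  0 − 12 = -12;  -68 + 12 = -56

-56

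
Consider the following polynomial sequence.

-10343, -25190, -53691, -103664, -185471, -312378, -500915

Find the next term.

Δ: -14847, -28501, -49973, -81807, -126907, -188537
Δ²: -13654, -21472, -31834, -45100, -61630
Δ³: -7818, -10362, -13266, -16530
Δ⁴: -2544, -2904, -3264
Δ⁵: -360, -360
Fifth differences constant at -360.
-3264 − 360 = -3624;  -16530 − 3624 = -20154;  -61630 − 20154 = -81784;  -188537 − 81784 = -270321;  -500915 − 270321 = -771236

-771236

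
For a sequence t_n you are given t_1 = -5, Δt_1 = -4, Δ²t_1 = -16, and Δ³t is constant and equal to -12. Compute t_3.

-29

Build the table forward from the leading diagonal:
Δ³: -12  -12  -12
Δ²: -16  -28  -40
Δ: -4  -20  -48
t: -5  -9  -29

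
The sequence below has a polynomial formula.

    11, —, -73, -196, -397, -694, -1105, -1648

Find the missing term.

Using the last 6 terms:
-123, -201, -297, -411, -543
-78, -96, -114, -132
-18, -18, -18
Constant third difference = -18.
Extend backward: -78 + 18 = -60;  -123 + 60 = -63;  -73 + 63 = -10

-10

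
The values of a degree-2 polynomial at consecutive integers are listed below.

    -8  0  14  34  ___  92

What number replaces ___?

Using the first 4 terms:
Δ: 8, 14, 20
Δ²: 6, 6
Constant second difference = 6.
Extend forward: 20 + 6 = 26;  34 + 26 = 60

60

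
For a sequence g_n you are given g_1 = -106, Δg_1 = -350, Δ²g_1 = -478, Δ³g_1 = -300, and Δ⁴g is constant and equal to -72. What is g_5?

Build the table forward from the leading diagonal:
D4: -72  -72  -72  -72  -72
D3: -300  -372  -444  -516  -588
D2: -478  -778  -1150  -1594  -2110
D1: -350  -828  -1606  -2756  -4350
g: -106  -456  -1284  -2890  -5646

-5646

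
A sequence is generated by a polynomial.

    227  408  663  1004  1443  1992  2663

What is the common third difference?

12

D1: 181, 255, 341, 439, 549, 671
D2: 74, 86, 98, 110, 122
D3: 12, 12, 12, 12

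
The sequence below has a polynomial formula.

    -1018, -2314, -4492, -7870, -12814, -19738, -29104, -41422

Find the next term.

-57250

D1: -1296 , -2178 , -3378 , -4944 , -6924 , -9366 , -12318
D2: -882 , -1200 , -1566 , -1980 , -2442 , -2952
D3: -318 , -366 , -414 , -462 , -510
D4: -48 , -48 , -48 , -48
Constant fourth difference = -48, so extend:
-510 − 48 = -558;  -2952 − 558 = -3510;  -12318 − 3510 = -15828;  -41422 − 15828 = -57250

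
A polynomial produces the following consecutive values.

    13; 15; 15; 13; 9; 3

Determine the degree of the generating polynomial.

First differences: 2, 0, -2, -4, -6
Second differences: -2, -2, -2, -2
The second differences are constant, so the polynomial has degree 2.

2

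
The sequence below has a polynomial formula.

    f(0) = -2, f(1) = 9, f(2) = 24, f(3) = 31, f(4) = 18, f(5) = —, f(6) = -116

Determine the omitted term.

Using the first 5 terms:
Δ: 11  15  7  -13
Δ²: 4  -8  -20
Δ³: -12  -12
Constant third difference = -12.
Extend forward: -20 − 12 = -32;  -13 − 32 = -45;  18 − 45 = -27

-27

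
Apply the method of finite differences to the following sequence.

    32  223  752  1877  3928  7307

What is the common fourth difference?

72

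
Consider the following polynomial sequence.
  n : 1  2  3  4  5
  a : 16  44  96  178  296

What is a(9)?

28, 52, 82, 118
24, 30, 36
6, 6
The third differences are constant (6).
36 + 6 = 42;  118 + 42 = 160;  296 + 160 = 456
42 + 6 = 48;  160 + 48 = 208;  456 + 208 = 664
48 + 6 = 54;  208 + 54 = 262;  664 + 262 = 926
54 + 6 = 60;  262 + 60 = 322;  926 + 322 = 1248

1248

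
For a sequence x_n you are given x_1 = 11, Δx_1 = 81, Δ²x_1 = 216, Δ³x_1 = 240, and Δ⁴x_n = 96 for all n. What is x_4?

1142

Build the table forward from the leading diagonal:
Δ⁴: 96  96  96  96
Δ³: 240  336  432  528
Δ²: 216  456  792  1224
Δ: 81  297  753  1545
x: 11  92  389  1142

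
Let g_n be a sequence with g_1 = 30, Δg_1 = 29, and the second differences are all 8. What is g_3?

96

Build the table forward from the leading diagonal:
Second differences: 8  8  8
First differences: 29  37  45
g: 30  59  96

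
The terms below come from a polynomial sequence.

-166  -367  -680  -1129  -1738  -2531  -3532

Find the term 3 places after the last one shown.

-8023

First differences: -201 , -313 , -449 , -609 , -793 , -1001
Second differences: -112 , -136 , -160 , -184 , -208
Third differences: -24 , -24 , -24 , -24
Constant third difference = -24, so extend:
-208 − 24 = -232;  -1001 − 232 = -1233;  -3532 − 1233 = -4765
-232 − 24 = -256;  -1233 − 256 = -1489;  -4765 − 1489 = -6254
-256 − 24 = -280;  -1489 − 280 = -1769;  -6254 − 1769 = -8023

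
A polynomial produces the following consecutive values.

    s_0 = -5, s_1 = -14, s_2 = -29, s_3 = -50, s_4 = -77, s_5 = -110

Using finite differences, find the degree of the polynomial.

D1: -9, -15, -21, -27, -33
D2: -6, -6, -6, -6
The second differences are constant, so the polynomial has degree 2.

2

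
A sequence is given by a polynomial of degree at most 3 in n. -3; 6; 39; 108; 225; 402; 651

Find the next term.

First differences: 9, 33, 69, 117, 177, 249
Second differences: 24, 36, 48, 60, 72
Third differences: 12, 12, 12, 12
Constant third difference = 12, so extend:
72 + 12 = 84;  249 + 84 = 333;  651 + 333 = 984

984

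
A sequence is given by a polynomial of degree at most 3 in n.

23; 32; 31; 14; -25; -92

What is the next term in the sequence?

-193

9 , -1 , -17 , -39 , -67
-10 , -16 , -22 , -28
-6 , -6 , -6
Third differences constant at -6.
-28 − 6 = -34;  -67 − 34 = -101;  -92 − 101 = -193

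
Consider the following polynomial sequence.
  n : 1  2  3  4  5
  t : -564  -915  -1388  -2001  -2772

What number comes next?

-3719

Δ: -351 , -473 , -613 , -771
Δ²: -122 , -140 , -158
Δ³: -18 , -18
Third differences constant at -18.
-158 − 18 = -176;  -771 − 176 = -947;  -2772 − 947 = -3719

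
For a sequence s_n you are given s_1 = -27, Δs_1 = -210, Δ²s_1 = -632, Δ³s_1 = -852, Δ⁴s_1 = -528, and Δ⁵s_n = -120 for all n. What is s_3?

-1079

Build the table forward from the leading diagonal:
D5: -120  -120  -120
D4: -528  -648  -768
D3: -852  -1380  -2028
D2: -632  -1484  -2864
D1: -210  -842  -2326
s: -27  -237  -1079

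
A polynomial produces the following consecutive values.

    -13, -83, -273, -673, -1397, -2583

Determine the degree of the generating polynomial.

Δ: -70, -190, -400, -724, -1186
Δ²: -120, -210, -324, -462
Δ³: -90, -114, -138
Δ⁴: -24, -24
The fourth differences are constant, so the polynomial has degree 4.

4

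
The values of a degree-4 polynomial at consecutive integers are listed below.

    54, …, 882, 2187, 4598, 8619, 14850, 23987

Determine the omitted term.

Using the last 6 terms:
Δ: 1305  2411  4021  6231  9137
Δ²: 1106  1610  2210  2906
Δ³: 504  600  696
Δ⁴: 96  96
Constant fourth difference = 96.
Extend backward: 504 − 96 = 408;  1106 − 408 = 698;  1305 − 698 = 607;  882 − 607 = 275

275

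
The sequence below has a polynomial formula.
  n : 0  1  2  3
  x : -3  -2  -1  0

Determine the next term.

1

D1: 1, 1, 1
First differences constant at 1.
0 + 1 = 1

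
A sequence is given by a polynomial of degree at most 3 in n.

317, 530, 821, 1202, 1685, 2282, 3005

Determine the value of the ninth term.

4877

First differences: 213 , 291 , 381 , 483 , 597 , 723
Second differences: 78 , 90 , 102 , 114 , 126
Third differences: 12 , 12 , 12 , 12
The third differences are constant (12).
126 + 12 = 138;  723 + 138 = 861;  3005 + 861 = 3866
138 + 12 = 150;  861 + 150 = 1011;  3866 + 1011 = 4877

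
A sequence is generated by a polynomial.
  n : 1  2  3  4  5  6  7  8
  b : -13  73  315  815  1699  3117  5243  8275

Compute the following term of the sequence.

12435

D1: 86  242  500  884  1418  2126  3032
D2: 156  258  384  534  708  906
D3: 102  126  150  174  198
D4: 24  24  24  24
The fourth differences are constant (24).
198 + 24 = 222;  906 + 222 = 1128;  3032 + 1128 = 4160;  8275 + 4160 = 12435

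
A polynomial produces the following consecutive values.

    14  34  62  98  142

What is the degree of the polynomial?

2

D1: 20, 28, 36, 44
D2: 8, 8, 8
The second differences are constant, so the polynomial has degree 2.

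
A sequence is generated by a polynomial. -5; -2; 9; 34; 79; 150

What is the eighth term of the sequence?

394

Δ: 3, 11, 25, 45, 71
Δ²: 8, 14, 20, 26
Δ³: 6, 6, 6
Constant third difference = 6, so extend:
26 + 6 = 32;  71 + 32 = 103;  150 + 103 = 253
32 + 6 = 38;  103 + 38 = 141;  253 + 141 = 394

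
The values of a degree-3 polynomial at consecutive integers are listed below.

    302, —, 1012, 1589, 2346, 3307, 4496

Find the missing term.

Using the last 5 terms:
First differences: 577  757  961  1189
Second differences: 180  204  228
Third differences: 24  24
Constant third difference = 24.
Extend backward: 180 − 24 = 156;  577 − 156 = 421;  1012 − 421 = 591

591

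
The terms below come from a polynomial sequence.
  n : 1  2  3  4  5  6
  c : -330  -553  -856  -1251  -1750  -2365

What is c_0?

-175

First differences: -223, -303, -395, -499, -615
Second differences: -80, -92, -104, -116
Third differences: -12, -12, -12
The third differences are constant at -12.
Work back: -80 + 12 = -68;  -223 + 68 = -155;  -330 + 155 = -175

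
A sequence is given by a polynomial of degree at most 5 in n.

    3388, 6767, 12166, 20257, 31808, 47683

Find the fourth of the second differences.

4324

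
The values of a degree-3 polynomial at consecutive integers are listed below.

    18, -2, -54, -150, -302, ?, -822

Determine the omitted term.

Using the first 5 terms:
Δ: -20  -52  -96  -152
Δ²: -32  -44  -56
Δ³: -12  -12
Constant third difference = -12.
Extend forward: -56 − 12 = -68;  -152 − 68 = -220;  -302 − 220 = -522

-522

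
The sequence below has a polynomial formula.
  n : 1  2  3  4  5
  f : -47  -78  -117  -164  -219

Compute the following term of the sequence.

-282

-31 , -39 , -47 , -55
-8 , -8 , -8
Second differences constant at -8.
-55 − 8 = -63;  -219 − 63 = -282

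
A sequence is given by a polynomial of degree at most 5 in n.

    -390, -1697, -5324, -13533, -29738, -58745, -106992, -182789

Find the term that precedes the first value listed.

-1307  -3627  -8209  -16205  -29007  -48247  -75797
-2320  -4582  -7996  -12802  -19240  -27550
-2262  -3414  -4806  -6438  -8310
-1152  -1392  -1632  -1872
-240  -240  -240
The fifth differences are constant at -240.
Work back: -1152 + 240 = -912;  -2262 + 912 = -1350;  -2320 + 1350 = -970;  -1307 + 970 = -337;  -390 + 337 = -53

-53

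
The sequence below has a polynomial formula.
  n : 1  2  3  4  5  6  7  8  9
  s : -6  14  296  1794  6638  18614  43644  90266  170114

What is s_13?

1189686

Δ: 20 , 282 , 1498 , 4844 , 11976 , 25030 , 46622 , 79848
Δ²: 262 , 1216 , 3346 , 7132 , 13054 , 21592 , 33226
Δ³: 954 , 2130 , 3786 , 5922 , 8538 , 11634
Δ⁴: 1176 , 1656 , 2136 , 2616 , 3096
Δ⁵: 480 , 480 , 480 , 480
Fifth differences constant at 480.
3096 + 480 = 3576;  11634 + 3576 = 15210;  33226 + 15210 = 48436;  79848 + 48436 = 128284;  170114 + 128284 = 298398
3576 + 480 = 4056;  15210 + 4056 = 19266;  48436 + 19266 = 67702;  128284 + 67702 = 195986;  298398 + 195986 = 494384
4056 + 480 = 4536;  19266 + 4536 = 23802;  67702 + 23802 = 91504;  195986 + 91504 = 287490;  494384 + 287490 = 781874
4536 + 480 = 5016;  23802 + 5016 = 28818;  91504 + 28818 = 120322;  287490 + 120322 = 407812;  781874 + 407812 = 1189686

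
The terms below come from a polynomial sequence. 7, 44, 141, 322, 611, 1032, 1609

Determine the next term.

2366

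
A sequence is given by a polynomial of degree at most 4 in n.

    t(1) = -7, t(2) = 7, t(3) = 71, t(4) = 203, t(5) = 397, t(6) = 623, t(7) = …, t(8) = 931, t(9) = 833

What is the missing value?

Using the first 6 terms:
D1: 14, 64, 132, 194, 226
D2: 50, 68, 62, 32
D3: 18, -6, -30
D4: -24, -24
Constant fourth difference = -24.
Extend forward: -30 − 24 = -54;  32 − 54 = -22;  226 − 22 = 204;  623 + 204 = 827

827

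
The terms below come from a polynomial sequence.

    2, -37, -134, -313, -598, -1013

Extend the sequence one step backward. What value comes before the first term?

7

D1: -39  -97  -179  -285  -415
D2: -58  -82  -106  -130
D3: -24  -24  -24
The third differences are constant at -24.
Work back: -58 + 24 = -34;  -39 + 34 = -5;  2 + 5 = 7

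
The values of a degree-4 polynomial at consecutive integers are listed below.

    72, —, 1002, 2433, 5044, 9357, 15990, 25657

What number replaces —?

325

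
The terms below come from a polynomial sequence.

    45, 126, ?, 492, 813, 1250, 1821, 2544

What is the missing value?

Using the last 5 terms:
321, 437, 571, 723
116, 134, 152
18, 18
Constant third difference = 18.
Extend backward: 116 − 18 = 98;  321 − 98 = 223;  492 − 223 = 269

269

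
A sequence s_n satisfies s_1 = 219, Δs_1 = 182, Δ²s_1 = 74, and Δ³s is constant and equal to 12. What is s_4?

999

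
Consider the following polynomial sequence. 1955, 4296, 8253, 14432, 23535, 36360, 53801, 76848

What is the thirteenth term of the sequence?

317543

D1: 2341 , 3957 , 6179 , 9103 , 12825 , 17441 , 23047
D2: 1616 , 2222 , 2924 , 3722 , 4616 , 5606
D3: 606 , 702 , 798 , 894 , 990
D4: 96 , 96 , 96 , 96
The fourth differences are constant (96).
990 + 96 = 1086;  5606 + 1086 = 6692;  23047 + 6692 = 29739;  76848 + 29739 = 106587
1086 + 96 = 1182;  6692 + 1182 = 7874;  29739 + 7874 = 37613;  106587 + 37613 = 144200
1182 + 96 = 1278;  7874 + 1278 = 9152;  37613 + 9152 = 46765;  144200 + 46765 = 190965
1278 + 96 = 1374;  9152 + 1374 = 10526;  46765 + 10526 = 57291;  190965 + 57291 = 248256
1374 + 96 = 1470;  10526 + 1470 = 11996;  57291 + 11996 = 69287;  248256 + 69287 = 317543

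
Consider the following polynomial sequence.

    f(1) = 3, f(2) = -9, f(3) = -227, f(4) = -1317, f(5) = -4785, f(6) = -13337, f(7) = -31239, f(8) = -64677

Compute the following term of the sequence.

Δ: -12, -218, -1090, -3468, -8552, -17902, -33438
Δ²: -206, -872, -2378, -5084, -9350, -15536
Δ³: -666, -1506, -2706, -4266, -6186
Δ⁴: -840, -1200, -1560, -1920
Δ⁵: -360, -360, -360
The fifth differences are constant (-360).
-1920 − 360 = -2280;  -6186 − 2280 = -8466;  -15536 − 8466 = -24002;  -33438 − 24002 = -57440;  -64677 − 57440 = -122117

-122117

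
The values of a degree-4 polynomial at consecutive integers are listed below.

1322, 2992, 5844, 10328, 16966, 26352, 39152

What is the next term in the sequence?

Δ: 1670  2852  4484  6638  9386  12800
Δ²: 1182  1632  2154  2748  3414
Δ³: 450  522  594  666
Δ⁴: 72  72  72
The fourth differences are constant (72).
666 + 72 = 738;  3414 + 738 = 4152;  12800 + 4152 = 16952;  39152 + 16952 = 56104

56104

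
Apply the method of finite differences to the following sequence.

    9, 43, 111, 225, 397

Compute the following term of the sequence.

639

34  68  114  172
34  46  58
12  12
The third differences are constant (12).
58 + 12 = 70;  172 + 70 = 242;  397 + 242 = 639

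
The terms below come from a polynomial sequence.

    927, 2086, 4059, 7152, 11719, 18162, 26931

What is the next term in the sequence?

1159, 1973, 3093, 4567, 6443, 8769
814, 1120, 1474, 1876, 2326
306, 354, 402, 450
48, 48, 48
Constant fourth difference = 48, so extend:
450 + 48 = 498;  2326 + 498 = 2824;  8769 + 2824 = 11593;  26931 + 11593 = 38524

38524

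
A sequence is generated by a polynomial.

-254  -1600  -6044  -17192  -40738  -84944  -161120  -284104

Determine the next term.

-472742

-1346, -4444, -11148, -23546, -44206, -76176, -122984
-3098, -6704, -12398, -20660, -31970, -46808
-3606, -5694, -8262, -11310, -14838
-2088, -2568, -3048, -3528
-480, -480, -480
Constant fifth difference = -480, so extend:
-3528 − 480 = -4008;  -14838 − 4008 = -18846;  -46808 − 18846 = -65654;  -122984 − 65654 = -188638;  -284104 − 188638 = -472742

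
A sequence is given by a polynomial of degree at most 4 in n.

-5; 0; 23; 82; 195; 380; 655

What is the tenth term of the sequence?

2200

D1: 5  23  59  113  185  275
D2: 18  36  54  72  90
D3: 18  18  18  18
Constant third difference = 18, so extend:
90 + 18 = 108;  275 + 108 = 383;  655 + 383 = 1038
108 + 18 = 126;  383 + 126 = 509;  1038 + 509 = 1547
126 + 18 = 144;  509 + 144 = 653;  1547 + 653 = 2200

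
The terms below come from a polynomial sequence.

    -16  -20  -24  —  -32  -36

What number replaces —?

-28

Using the first 3 terms:
First differences: -4, -4
Constant first difference = -4.
Extend forward: -24 − 4 = -28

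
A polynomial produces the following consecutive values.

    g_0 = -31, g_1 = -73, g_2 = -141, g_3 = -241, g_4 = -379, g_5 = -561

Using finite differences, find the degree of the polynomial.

3

Δ: -42, -68, -100, -138, -182
Δ²: -26, -32, -38, -44
Δ³: -6, -6, -6
The third differences are constant, so the polynomial has degree 3.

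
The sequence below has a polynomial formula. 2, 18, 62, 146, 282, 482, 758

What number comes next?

First differences: 16, 44, 84, 136, 200, 276
Second differences: 28, 40, 52, 64, 76
Third differences: 12, 12, 12, 12
Third differences constant at 12.
76 + 12 = 88;  276 + 88 = 364;  758 + 364 = 1122

1122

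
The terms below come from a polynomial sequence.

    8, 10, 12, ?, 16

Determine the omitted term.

Using the first 3 terms:
2  2
Constant first difference = 2.
Extend forward: 12 + 2 = 14

14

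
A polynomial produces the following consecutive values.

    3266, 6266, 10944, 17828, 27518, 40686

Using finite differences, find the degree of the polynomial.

D1: 3000, 4678, 6884, 9690, 13168
D2: 1678, 2206, 2806, 3478
D3: 528, 600, 672
D4: 72, 72
The fourth differences are constant, so the polynomial has degree 4.

4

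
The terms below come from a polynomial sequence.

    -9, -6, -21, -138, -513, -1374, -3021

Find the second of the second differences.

-102

D1: 3, -15, -117, -375, -861, -1647
D2: -18, -102, -258, -486, -786
D3: -84, -156, -228, -300
D4: -72, -72, -72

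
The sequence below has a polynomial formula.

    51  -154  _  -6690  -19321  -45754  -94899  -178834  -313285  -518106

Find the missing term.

-1639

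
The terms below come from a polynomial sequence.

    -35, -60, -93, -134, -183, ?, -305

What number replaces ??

-240

Using the first 5 terms:
D1: -25, -33, -41, -49
D2: -8, -8, -8
Constant second difference = -8.
Extend forward: -49 − 8 = -57;  -183 − 57 = -240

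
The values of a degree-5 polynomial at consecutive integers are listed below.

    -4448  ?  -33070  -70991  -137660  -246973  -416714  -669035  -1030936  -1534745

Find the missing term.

Using the last 8 terms:
D1: -37921  -66669  -109313  -169741  -252321  -361901  -503809
D2: -28748  -42644  -60428  -82580  -109580  -141908
D3: -13896  -17784  -22152  -27000  -32328
D4: -3888  -4368  -4848  -5328
D5: -480  -480  -480
Constant fifth difference = -480.
Extend backward: -3888 + 480 = -3408;  -13896 + 3408 = -10488;  -28748 + 10488 = -18260;  -37921 + 18260 = -19661;  -33070 + 19661 = -13409

-13409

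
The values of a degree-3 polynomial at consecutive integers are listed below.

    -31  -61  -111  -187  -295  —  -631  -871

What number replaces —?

-441

Using the first 5 terms:
D1: -30  -50  -76  -108
D2: -20  -26  -32
D3: -6  -6
Constant third difference = -6.
Extend forward: -32 − 6 = -38;  -108 − 38 = -146;  -295 − 146 = -441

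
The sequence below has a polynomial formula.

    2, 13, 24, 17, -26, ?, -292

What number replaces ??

-123

Using the first 5 terms:
D1: 11, 11, -7, -43
D2: 0, -18, -36
D3: -18, -18
Constant third difference = -18.
Extend forward: -36 − 18 = -54;  -43 − 54 = -97;  -26 − 97 = -123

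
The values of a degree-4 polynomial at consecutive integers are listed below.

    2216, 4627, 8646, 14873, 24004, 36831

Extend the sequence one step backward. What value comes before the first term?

2411, 4019, 6227, 9131, 12827
1608, 2208, 2904, 3696
600, 696, 792
96, 96
The fourth differences are constant at 96.
Work back: 600 − 96 = 504;  1608 − 504 = 1104;  2411 − 1104 = 1307;  2216 − 1307 = 909

909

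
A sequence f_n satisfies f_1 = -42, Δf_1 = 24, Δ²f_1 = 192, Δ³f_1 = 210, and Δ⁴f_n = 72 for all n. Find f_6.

Build the table forward from the leading diagonal:
Fourth differences: 72, 72, 72, 72, 72, 72
Third differences: 210, 282, 354, 426, 498, 570
Second differences: 192, 402, 684, 1038, 1464, 1962
First differences: 24, 216, 618, 1302, 2340, 3804
f: -42, -18, 198, 816, 2118, 4458

4458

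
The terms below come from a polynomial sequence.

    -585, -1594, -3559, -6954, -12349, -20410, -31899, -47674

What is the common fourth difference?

First differences: -1009, -1965, -3395, -5395, -8061, -11489, -15775
Second differences: -956, -1430, -2000, -2666, -3428, -4286
Third differences: -474, -570, -666, -762, -858
Fourth differences: -96, -96, -96, -96

-96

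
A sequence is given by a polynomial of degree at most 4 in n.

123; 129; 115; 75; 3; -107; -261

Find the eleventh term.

-1437

First differences: 6 , -14 , -40 , -72 , -110 , -154
Second differences: -20 , -26 , -32 , -38 , -44
Third differences: -6 , -6 , -6 , -6
Constant third difference = -6, so extend:
-44 − 6 = -50;  -154 − 50 = -204;  -261 − 204 = -465
-50 − 6 = -56;  -204 − 56 = -260;  -465 − 260 = -725
-56 − 6 = -62;  -260 − 62 = -322;  -725 − 322 = -1047
-62 − 6 = -68;  -322 − 68 = -390;  -1047 − 390 = -1437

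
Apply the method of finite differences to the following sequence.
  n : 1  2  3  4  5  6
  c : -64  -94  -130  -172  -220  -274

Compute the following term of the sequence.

D1: -30  -36  -42  -48  -54
D2: -6  -6  -6  -6
The second differences are constant (-6).
-54 − 6 = -60;  -274 − 60 = -334

-334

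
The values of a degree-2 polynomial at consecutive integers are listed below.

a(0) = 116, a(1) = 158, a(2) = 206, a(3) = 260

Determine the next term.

Δ: 42  48  54
Δ²: 6  6
The second differences are constant (6).
54 + 6 = 60;  260 + 60 = 320

320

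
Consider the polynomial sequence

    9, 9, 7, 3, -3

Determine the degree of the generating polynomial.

D1: 0, -2, -4, -6
D2: -2, -2, -2
The second differences are constant, so the polynomial has degree 2.

2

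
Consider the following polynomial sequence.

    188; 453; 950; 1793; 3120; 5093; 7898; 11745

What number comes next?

D1: 265 , 497 , 843 , 1327 , 1973 , 2805 , 3847
D2: 232 , 346 , 484 , 646 , 832 , 1042
D3: 114 , 138 , 162 , 186 , 210
D4: 24 , 24 , 24 , 24
Fourth differences constant at 24.
210 + 24 = 234;  1042 + 234 = 1276;  3847 + 1276 = 5123;  11745 + 5123 = 16868

16868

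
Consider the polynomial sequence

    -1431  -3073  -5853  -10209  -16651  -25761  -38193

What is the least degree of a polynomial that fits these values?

4

-1642, -2780, -4356, -6442, -9110, -12432
-1138, -1576, -2086, -2668, -3322
-438, -510, -582, -654
-72, -72, -72
The fourth differences are constant, so the polynomial has degree 4.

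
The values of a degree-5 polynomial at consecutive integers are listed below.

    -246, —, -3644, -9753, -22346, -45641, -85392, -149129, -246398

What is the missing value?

-1097

Using the last 7 terms:
First differences: -6109, -12593, -23295, -39751, -63737, -97269
Second differences: -6484, -10702, -16456, -23986, -33532
Third differences: -4218, -5754, -7530, -9546
Fourth differences: -1536, -1776, -2016
Fifth differences: -240, -240
Constant fifth difference = -240.
Extend backward: -1536 + 240 = -1296;  -4218 + 1296 = -2922;  -6484 + 2922 = -3562;  -6109 + 3562 = -2547;  -3644 + 2547 = -1097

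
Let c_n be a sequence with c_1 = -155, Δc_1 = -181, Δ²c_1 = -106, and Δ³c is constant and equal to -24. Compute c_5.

Build the table forward from the leading diagonal:
Third differences: -24  -24  -24  -24  -24
Second differences: -106  -130  -154  -178  -202
First differences: -181  -287  -417  -571  -749
c: -155  -336  -623  -1040  -1611

-1611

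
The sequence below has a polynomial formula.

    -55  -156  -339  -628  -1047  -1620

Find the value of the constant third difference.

-24

First differences: -101, -183, -289, -419, -573
Second differences: -82, -106, -130, -154
Third differences: -24, -24, -24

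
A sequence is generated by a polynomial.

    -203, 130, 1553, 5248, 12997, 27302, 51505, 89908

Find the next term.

D1: 333  1423  3695  7749  14305  24203  38403
D2: 1090  2272  4054  6556  9898  14200
D3: 1182  1782  2502  3342  4302
D4: 600  720  840  960
D5: 120  120  120
Fifth differences constant at 120.
960 + 120 = 1080;  4302 + 1080 = 5382;  14200 + 5382 = 19582;  38403 + 19582 = 57985;  89908 + 57985 = 147893

147893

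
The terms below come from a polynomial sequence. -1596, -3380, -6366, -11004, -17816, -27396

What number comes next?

-40410

First differences: -1784 , -2986 , -4638 , -6812 , -9580
Second differences: -1202 , -1652 , -2174 , -2768
Third differences: -450 , -522 , -594
Fourth differences: -72 , -72
The fourth differences are constant (-72).
-594 − 72 = -666;  -2768 − 666 = -3434;  -9580 − 3434 = -13014;  -27396 − 13014 = -40410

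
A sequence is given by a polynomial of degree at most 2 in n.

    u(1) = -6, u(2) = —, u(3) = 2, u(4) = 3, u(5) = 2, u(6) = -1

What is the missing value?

-1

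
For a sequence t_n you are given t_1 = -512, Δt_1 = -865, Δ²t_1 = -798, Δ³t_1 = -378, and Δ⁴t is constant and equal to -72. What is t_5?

Build the table forward from the leading diagonal:
D4: -72  -72  -72  -72  -72
D3: -378  -450  -522  -594  -666
D2: -798  -1176  -1626  -2148  -2742
D1: -865  -1663  -2839  -4465  -6613
t: -512  -1377  -3040  -5879  -10344

-10344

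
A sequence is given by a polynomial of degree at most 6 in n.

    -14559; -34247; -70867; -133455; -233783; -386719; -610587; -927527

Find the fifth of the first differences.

-152936

First differences: -19688, -36620, -62588, -100328, -152936, -223868, -316940
Second differences: -16932, -25968, -37740, -52608, -70932, -93072
Third differences: -9036, -11772, -14868, -18324, -22140
Fourth differences: -2736, -3096, -3456, -3816
Fifth differences: -360, -360, -360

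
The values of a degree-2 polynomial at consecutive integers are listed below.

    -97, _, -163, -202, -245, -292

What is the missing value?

-128

Using the last 4 terms:
D1: -39, -43, -47
D2: -4, -4
Constant second difference = -4.
Extend backward: -39 + 4 = -35;  -163 + 35 = -128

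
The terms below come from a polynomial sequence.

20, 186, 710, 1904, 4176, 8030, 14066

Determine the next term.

22980

Δ: 166  524  1194  2272  3854  6036
Δ²: 358  670  1078  1582  2182
Δ³: 312  408  504  600
Δ⁴: 96  96  96
Constant fourth difference = 96, so extend:
600 + 96 = 696;  2182 + 696 = 2878;  6036 + 2878 = 8914;  14066 + 8914 = 22980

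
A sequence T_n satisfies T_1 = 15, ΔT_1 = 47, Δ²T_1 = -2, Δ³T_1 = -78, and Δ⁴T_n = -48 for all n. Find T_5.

-169

Build the table forward from the leading diagonal:
Fourth differences: -48  -48  -48  -48  -48
Third differences: -78  -126  -174  -222  -270
Second differences: -2  -80  -206  -380  -602
First differences: 47  45  -35  -241  -621
T: 15  62  107  72  -169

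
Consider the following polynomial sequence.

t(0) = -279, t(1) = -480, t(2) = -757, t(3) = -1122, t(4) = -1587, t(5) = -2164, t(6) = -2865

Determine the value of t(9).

-201, -277, -365, -465, -577, -701
-76, -88, -100, -112, -124
-12, -12, -12, -12
Third differences constant at -12.
-124 − 12 = -136;  -701 − 136 = -837;  -2865 − 837 = -3702
-136 − 12 = -148;  -837 − 148 = -985;  -3702 − 985 = -4687
-148 − 12 = -160;  -985 − 160 = -1145;  -4687 − 1145 = -5832

-5832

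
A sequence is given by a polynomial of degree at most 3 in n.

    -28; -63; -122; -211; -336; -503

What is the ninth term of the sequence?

-1316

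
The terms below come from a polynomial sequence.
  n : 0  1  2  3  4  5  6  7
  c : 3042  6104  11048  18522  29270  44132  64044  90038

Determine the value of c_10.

216272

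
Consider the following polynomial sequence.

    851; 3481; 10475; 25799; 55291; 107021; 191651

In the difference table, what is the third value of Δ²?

14168

D1: 2630, 6994, 15324, 29492, 51730, 84630
D2: 4364, 8330, 14168, 22238, 32900
D3: 3966, 5838, 8070, 10662
D4: 1872, 2232, 2592
D5: 360, 360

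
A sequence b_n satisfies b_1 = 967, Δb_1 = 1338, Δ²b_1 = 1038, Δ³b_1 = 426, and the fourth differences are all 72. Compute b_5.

14323

Build the table forward from the leading diagonal:
D4: 72  72  72  72  72
D3: 426  498  570  642  714
D2: 1038  1464  1962  2532  3174
D1: 1338  2376  3840  5802  8334
b: 967  2305  4681  8521  14323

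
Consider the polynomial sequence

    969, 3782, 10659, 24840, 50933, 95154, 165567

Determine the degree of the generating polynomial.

5

2813, 6877, 14181, 26093, 44221, 70413
4064, 7304, 11912, 18128, 26192
3240, 4608, 6216, 8064
1368, 1608, 1848
240, 240
The fifth differences are constant, so the polynomial has degree 5.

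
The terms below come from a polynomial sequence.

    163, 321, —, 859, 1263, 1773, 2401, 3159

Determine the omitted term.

549

Using the last 5 terms:
First differences: 404  510  628  758
Second differences: 106  118  130
Third differences: 12  12
Constant third difference = 12.
Extend backward: 106 − 12 = 94;  404 − 94 = 310;  859 − 310 = 549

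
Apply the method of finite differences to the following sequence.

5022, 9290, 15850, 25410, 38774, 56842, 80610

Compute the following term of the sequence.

111170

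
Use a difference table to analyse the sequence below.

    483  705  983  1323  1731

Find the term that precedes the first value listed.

First differences: 222  278  340  408
Second differences: 56  62  68
Third differences: 6  6
The third differences are constant at 6.
Work back: 56 − 6 = 50;  222 − 50 = 172;  483 − 172 = 311

311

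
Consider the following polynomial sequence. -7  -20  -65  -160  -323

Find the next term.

-572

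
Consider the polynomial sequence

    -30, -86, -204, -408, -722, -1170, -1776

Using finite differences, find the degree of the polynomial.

First differences: -56, -118, -204, -314, -448, -606
Second differences: -62, -86, -110, -134, -158
Third differences: -24, -24, -24, -24
The third differences are constant, so the polynomial has degree 3.

3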